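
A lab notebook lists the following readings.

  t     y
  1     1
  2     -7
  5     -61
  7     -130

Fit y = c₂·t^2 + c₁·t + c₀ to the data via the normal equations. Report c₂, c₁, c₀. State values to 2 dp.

The normal system MᵀM·[c₂, c₁, c₀]ᵀ = Mᵀy is [[3043, 477, 79]; [477, 79, 15]; [79, 15, 4]]·[c₂, c₁, c₀]ᵀ = [-7922, -1228, -197]ᵀ.
Solving the 3×3 system (Gaussian elimination) gives c₂ = -1093/354, c₁ = 357/118, c₀ = 68/177.

c₂ = -3.09, c₁ = 3.03, c₀ = 0.38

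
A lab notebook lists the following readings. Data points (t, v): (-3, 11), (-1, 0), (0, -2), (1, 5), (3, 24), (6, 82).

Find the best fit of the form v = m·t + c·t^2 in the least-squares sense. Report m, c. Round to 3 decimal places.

m = 2.160, c = 1.922

The normal equations are: 56·m + 216·c = 536;  216·m + 1460·c = 3272.
(Σt·t = 56, Σt·t^2 = 216, Σt^2·t^2 = 1460, Σt·v = 536, Σt^2·v = 3272.)
Eliminating c: 1460·(row 1) − 216·(row 2) gives 35104·m = 1460·536 − 216·3272 = 75808, so m = 2369/1097.
Then c = (3272 − 216·(2369/1097))/1460 = 2108/1097.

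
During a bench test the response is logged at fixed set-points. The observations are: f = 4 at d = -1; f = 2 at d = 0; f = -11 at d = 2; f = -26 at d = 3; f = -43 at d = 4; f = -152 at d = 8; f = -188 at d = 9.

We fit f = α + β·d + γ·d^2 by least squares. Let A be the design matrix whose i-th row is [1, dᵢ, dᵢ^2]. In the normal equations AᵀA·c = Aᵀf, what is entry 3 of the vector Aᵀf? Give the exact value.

-25918

Entry 3 ↔ basis d^2, so (Aᵀf)_{3} = Σᵢ (d^2)·fᵢ = (1)·(4) + (0)·(2) + (4)·(-11) + (9)·(-26) + (16)·(-43) + (64)·(-152) + (81)·(-188) = -25918.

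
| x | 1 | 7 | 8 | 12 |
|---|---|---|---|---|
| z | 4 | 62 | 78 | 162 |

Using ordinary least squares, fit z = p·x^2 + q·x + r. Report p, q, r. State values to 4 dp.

p = 0.9432, q = 2.0998, r = 0.9648

Sums needed: Σx^2·x^2 = 27234, Σx^2·x = 2584, Σx^2 = 258, Σx·x = 258, Σx = 28, Σ1 = 4.
Right-hand side: Σx^2·z = 31362, Σx·z = 3006, Σz = 306.
So MᵀM·[p, q, r]ᵀ = Mᵀz: [[27234, 2584, 258]; [2584, 258, 28]; [258, 28, 4]]·[p, q, r]ᵀ = [31362, 3006, 306]ᵀ.
Inverting the 3×3 Gram matrix, [p, q, r]ᵀ = [24279/25741, 54051/25741, 24834/25741]ᵀ.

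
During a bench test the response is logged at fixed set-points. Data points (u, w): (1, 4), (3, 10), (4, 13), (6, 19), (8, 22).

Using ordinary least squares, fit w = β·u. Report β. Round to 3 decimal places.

Sums needed: Σu·u = 126.
Moment sums: Σu·w = 376.
XᵀX·[β]ᵀ = Xᵀw becomes [[126]]·[β]ᵀ = [376]ᵀ.
Hence β = 376 / 126 ≈ 2.98413.

β = 2.984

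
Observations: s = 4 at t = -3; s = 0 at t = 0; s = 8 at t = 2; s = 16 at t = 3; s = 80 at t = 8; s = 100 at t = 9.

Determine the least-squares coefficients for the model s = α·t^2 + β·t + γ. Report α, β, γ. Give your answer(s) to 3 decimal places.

Entries of XᵀX: Σt^2·t^2 = 10835, Σt^2·t = 1249, Σt^2 = 167, Σt·t = 167, Σt = 19, Σ1 = 6.
And Σt^2·s = 13432, Σt·s = 1592, Σs = 208.
Inverting the 3×3 Gram matrix, [α, β, γ]ᵀ = [3007/2965, 5633/2965, 1254/2965]ᵀ.

α = 1.014, β = 1.900, γ = 0.423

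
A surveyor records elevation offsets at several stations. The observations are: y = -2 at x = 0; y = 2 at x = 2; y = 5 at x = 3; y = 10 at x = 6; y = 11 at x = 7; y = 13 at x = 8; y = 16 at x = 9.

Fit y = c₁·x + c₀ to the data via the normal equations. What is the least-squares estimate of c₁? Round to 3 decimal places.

The normal equations are: 243·c₁ + 35·c₀ = 404;  35·c₁ + 7·c₀ = 55.
(Σx·x = 243, Σx = 35, Σ1 = 7, Σx·y = 404, Σy = 55.)
Determinant 243·7 − 35² = 476.
c₁ = (404·7 − 35·55)/476 = 129/68; c₀ = (243·55 − 35·404)/476 = -775/476.

c₁ = 1.897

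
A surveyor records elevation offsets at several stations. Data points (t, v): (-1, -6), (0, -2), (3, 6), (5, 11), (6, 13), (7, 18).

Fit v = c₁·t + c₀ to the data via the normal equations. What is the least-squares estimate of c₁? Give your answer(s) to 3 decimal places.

c₁ = 2.806

Entries of MᵀM: Σt·t = 120, Σt = 20, Σ1 = 6.
Right-hand side: Σt·v = 283, Σv = 40.
Normal equations: [[120, 20]; [20, 6]]·[c₁, c₀]ᵀ = [283, 40]ᵀ.
Δ = 120·6 − 20² = 320.
c₁ = (283·6 − 20·40)/320 = 449/160; c₀ = (120·40 − 20·283)/320 = -43/16.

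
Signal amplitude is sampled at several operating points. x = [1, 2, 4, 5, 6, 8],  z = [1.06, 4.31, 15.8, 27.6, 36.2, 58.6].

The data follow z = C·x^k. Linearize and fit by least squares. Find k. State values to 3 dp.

k = 1.949

With ln zᵢ as the transformed response and ln xᵢ as the regressor:
Σln x = 7.5601, Σ(ln x)² = 12.5270, Σln z = 15.2568, Σln x·ln z = 25.0742.
Equations: 12.5270·k + 7.5601·ln C = 25.0742;  7.5601·k + 6·ln C = 15.2568.
Slope k = (n·Σln x·ln z − Σln x·Σln z)/(n·Σ(ln x)² − (Σln x)²) = (6·25.0742 − 7.5601·15.2568)/18.0074 = 1.94934; ln C = (Σln z − k·Σln x)/n = 0.08661.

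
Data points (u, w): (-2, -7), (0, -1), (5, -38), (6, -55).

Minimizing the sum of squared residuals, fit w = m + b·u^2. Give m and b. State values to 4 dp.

Compute the Gram sums: Σ1 = 4, Σu^2 = 65, Σu^2·u^2 = 1937.
And Σw = -101, Σu^2·w = -2958.
AᵀA·[m, b]ᵀ = Aᵀw becomes [[4, 65]; [65, 1937]]·[m, b]ᵀ = [-101, -2958]ᵀ.
Δ = 4·1937 − 65² = 3523.
m = ((-101)·1937 − 65·(-2958))/3523 = -259/271; b = (4·(-2958) − 65·(-101))/3523 = -5267/3523.

m = -0.9557, b = -1.4950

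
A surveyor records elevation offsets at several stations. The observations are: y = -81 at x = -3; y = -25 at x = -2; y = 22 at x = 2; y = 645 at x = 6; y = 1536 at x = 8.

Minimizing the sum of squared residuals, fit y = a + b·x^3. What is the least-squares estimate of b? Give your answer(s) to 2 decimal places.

Compute the Gram sums: Σ1 = 5, Σx^3 = 701, Σx^3·x^3 = 309657.
Right-hand side: Σy = 2097, Σx^3·y = 928315.
Normal equations: [[5, 701]; [701, 309657]]·[a, b]ᵀ = [2097, 928315]ᵀ.
Eliminating b: 309657·(row 1) − 701·(row 2) gives 1056884·a = 309657·2097 − 701·928315 = -1398086, so a = -699043/528442.
Then b = (928315 − 701·(-699043/528442))/309657 = 1585789/528442.

b = 3.00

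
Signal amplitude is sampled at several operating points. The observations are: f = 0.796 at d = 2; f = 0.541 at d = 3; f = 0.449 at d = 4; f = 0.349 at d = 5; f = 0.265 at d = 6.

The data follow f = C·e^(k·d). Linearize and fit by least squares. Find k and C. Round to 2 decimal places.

Let Y = ln f. Fitting Y = k·d + ln C by least squares:
XᵀX = [[90.0000, 20.0000]; [20.0000, 5]], rhs = [-18.7338, -4.0239]ᵀ  (here Σd = 20.0000, Σ(d)² = 90.0000, Σln f = -4.0239, Σd·ln f = -18.7338).
Δ = 90.0000·5 − (20.0000)² = 50.0000; k = (-18.7338·5 − 20.0000·-4.0239)/50.0000 = -0.26381, ln C = (90.0000·-4.0239 − 20.0000·-18.7338)/50.0000 = 0.25045, so C = exp(0.25045) = 1.28460.

k = -0.26, C = 1.28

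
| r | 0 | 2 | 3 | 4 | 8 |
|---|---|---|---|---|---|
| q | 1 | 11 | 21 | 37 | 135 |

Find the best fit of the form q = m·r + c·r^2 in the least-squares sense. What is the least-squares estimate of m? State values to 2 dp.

m = 1.44

From the data, Σr·r = 93, Σr·r^2 = 611, Σr^2·r^2 = 4449.
Right-hand side: Σr·q = 1313, Σr^2·q = 9465.
Determinant 93·4449 − 611² = 40436.
m = (1313·4449 − 611·9465)/40436 = 29211/20218; c = (93·9465 − 611·1313)/40436 = 39001/20218.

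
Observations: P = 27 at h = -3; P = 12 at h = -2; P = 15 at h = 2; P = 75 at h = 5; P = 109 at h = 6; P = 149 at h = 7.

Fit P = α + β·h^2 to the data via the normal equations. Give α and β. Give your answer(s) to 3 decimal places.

With design matrix M, MᵀM = [[6, 127]; [127, 4435]] and MᵀP = [387, 13451]ᵀ.
Eliminating β: 4435·(row 1) − 127·(row 2) gives 10481·α = 4435·387 − 127·13451 = 8068, so α = 8068/10481.
Then β = (13451 − 127·(8068/10481))/4435 = 31557/10481.

α = 0.770, β = 3.011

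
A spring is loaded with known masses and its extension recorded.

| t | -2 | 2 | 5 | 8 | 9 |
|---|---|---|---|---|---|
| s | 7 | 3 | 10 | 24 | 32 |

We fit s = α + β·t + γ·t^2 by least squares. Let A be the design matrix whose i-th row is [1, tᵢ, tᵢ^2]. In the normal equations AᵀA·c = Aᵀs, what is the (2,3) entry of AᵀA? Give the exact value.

Row 2 ↔ basis t, column 3 ↔ basis t^2, so (AᵀA)_{2,3} = Σᵢ (t)·(t^2) = (-2)·(4) + (2)·(4) + (5)·(25) + (8)·(64) + (9)·(81) = 1366.

1366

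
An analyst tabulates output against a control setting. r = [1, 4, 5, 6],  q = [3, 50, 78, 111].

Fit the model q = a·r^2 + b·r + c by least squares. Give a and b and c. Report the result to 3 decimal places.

Entries of MᵀM: Σr^2·r^2 = 2178, Σr^2·r = 406, Σr^2 = 78, Σr·r = 78, Σr = 16, Σ1 = 4.
Moment sums: Σr^2·q = 6749, Σr·q = 1259, Σq = 242.
So MᵀM·[a, b, c]ᵀ = Mᵀq: [[2178, 406, 78]; [406, 78, 16]; [78, 16, 4]]·[a, b, c]ᵀ = [6749, 1259, 242]ᵀ.
Inverting the 3×3 Gram matrix, [a, b, c]ᵀ = [533/181, 367/362, -177/181]ᵀ.

a = 2.945, b = 1.014, c = -0.978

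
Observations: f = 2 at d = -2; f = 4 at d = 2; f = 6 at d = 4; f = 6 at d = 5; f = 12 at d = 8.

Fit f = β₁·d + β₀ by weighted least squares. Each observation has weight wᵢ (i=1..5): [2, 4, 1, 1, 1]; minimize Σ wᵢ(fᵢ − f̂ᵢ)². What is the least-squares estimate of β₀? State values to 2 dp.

Forming MᵀWM = [[129, 21]; [21, 9]] and MᵀWf = [174, 44]ᵀ gives MᵀWM·[β₁, β₀]ᵀ = MᵀWf.
Δ = 129·9 − 21² = 720.
β₁ = (174·9 − 21·44)/720 = 107/120; β₀ = (129·44 − 21·174)/720 = 337/120.

β₀ = 2.81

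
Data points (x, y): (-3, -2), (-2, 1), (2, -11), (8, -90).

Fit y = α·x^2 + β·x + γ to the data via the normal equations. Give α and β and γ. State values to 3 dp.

α = -1.033, β = -2.865, γ = -1.004

Normal-equation sums: Σx^2·x^2 = 4209, Σx^2·x = 485, Σx^2 = 81, Σx·x = 81, Σx = 5, Σ1 = 4.
And Σx^2·y = -5818, Σx·y = -738, Σy = -102.
Normal equations: [[4209, 485, 81]; [485, 81, 5]; [81, 5, 4]]·[α, β, γ]ᵀ = [-5818, -738, -102]ᵀ.
Row-reducing yields α = -4622/4475, β = -2564/895, γ = -4492/4475.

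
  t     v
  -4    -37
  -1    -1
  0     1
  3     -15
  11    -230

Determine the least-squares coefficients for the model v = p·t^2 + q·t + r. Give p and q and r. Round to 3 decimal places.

p = -2.016, q = 1.183, r = 0.738

Entries of XᵀX: Σt^2·t^2 = 14979, Σt^2·t = 1293, Σt^2 = 147, Σt·t = 147, Σt = 9, Σ1 = 5.
For Xᵀv: Σt^2·v = -28558, Σt·v = -2426, Σv = -282.
Normal equations: [[14979, 1293, 147]; [1293, 147, 9]; [147, 9, 5]]·[p, q, r]ᵀ = [-28558, -2426, -282]ᵀ.
Inverting the 3×3 Gram matrix, [p, q, r]ᵀ = [-7848/3893, 13820/11679, 2874/3893]ᵀ.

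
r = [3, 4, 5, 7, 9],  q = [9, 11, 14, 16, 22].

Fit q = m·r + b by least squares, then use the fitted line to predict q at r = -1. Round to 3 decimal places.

q̂ = 0.802

Entries of XᵀX: Σr·r = 180, Σr = 28, Σ1 = 5.
For Xᵀq: Σr·q = 451, Σq = 72.
XᵀX·[m, b]ᵀ = Xᵀq becomes [[180, 28]; [28, 5]]·[m, b]ᵀ = [451, 72]ᵀ.
Δ = 180·5 − 28² = 116.
m = (451·5 − 28·72)/116 = 239/116; b = (180·72 − 28·451)/116 = 83/29.
At r = -1: q̂ = (239/116)·(-1) + (83/29)·(1) = 93/116.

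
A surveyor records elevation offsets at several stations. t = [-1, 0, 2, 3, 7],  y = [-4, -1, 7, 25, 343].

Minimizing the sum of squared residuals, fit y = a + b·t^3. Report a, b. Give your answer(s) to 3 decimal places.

MᵀM·[a, b]ᵀ = Mᵀy reads: 5·a + 377·b = 370;  377·a + 118443·b = 118384.
Eliminating b: 118443·(row 1) − 377·(row 2) gives 450086·a = 118443·370 − 377·118384 = -806858, so a = -31033/17311.
Then b = (118384 − 377·(-31033/17311))/118443 = 226215/225043.

a = -1.793, b = 1.005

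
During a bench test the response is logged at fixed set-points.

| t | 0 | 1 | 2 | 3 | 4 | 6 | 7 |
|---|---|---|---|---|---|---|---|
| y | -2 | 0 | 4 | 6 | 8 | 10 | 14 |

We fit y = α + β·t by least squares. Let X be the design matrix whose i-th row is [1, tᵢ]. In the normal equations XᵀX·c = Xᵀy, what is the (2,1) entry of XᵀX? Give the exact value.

23

Row 2 ↔ basis t, column 1 ↔ basis 1, so (XᵀX)_{2,1} = Σᵢ t = (0)·(1) + (1)·(1) + (2)·(1) + (3)·(1) + (4)·(1) + (6)·(1) + (7)·(1) = 23.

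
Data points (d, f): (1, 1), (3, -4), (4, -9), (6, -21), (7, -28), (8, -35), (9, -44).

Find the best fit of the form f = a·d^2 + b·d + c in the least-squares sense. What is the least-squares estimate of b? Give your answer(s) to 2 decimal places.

Forming XᵀX = [[14692, 1892, 256]; [1892, 256, 38]; [256, 38, 7]] and Xᵀf = [-8111, -1045, -140]ᵀ gives XᵀX·[a, b, c]ᵀ = Xᵀf.
Row-reducing yields a = -7/16, b = -21/16, c = 25/8.

b = -1.31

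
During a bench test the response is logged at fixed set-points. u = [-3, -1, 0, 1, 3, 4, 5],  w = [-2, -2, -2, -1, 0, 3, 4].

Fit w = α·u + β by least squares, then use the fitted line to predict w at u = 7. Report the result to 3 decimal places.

ŵ = 4.509

Sums needed: Σu·u = 61, Σu = 9, Σ1 = 7.
For Mᵀw: Σu·w = 39, Σw = 0.
MᵀM·[α, β]ᵀ = Mᵀw becomes [[61, 9]; [9, 7]]·[α, β]ᵀ = [39, 0]ᵀ.
Eliminating β: 7·(row 1) − 9·(row 2) gives 346·α = 7·39 − 9·0 = 273, so α = 273/346.
Then β = (0 − 9·(273/346))/7 = -351/346.
At u = 7: ŵ = (273/346)·(7) + (-351/346)·(1) = 780/173.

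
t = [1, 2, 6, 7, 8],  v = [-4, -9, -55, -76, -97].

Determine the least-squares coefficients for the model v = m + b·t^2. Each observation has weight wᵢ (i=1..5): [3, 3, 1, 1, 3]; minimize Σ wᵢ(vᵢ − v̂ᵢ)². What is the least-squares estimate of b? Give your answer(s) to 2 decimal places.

Compute the Gram sums: Σwᵢ·1 = 11, Σwᵢ·t^2 = 292, Σwᵢ·t^2·t^2 = 16036.
For AᵀWv: Σwᵢ·v = -461, Σwᵢ·t^2·v = -24448.
Normal equations: [[11, 292]; [292, 16036]]·[m, b]ᵀ = [-461, -24448]ᵀ.
Δ = 11·16036 − 292² = 91132.
m = ((-461)·16036 − 292·(-24448))/91132 = -63445/22783; b = (11·(-24448) − 292·(-461))/91132 = -33579/22783.

b = -1.47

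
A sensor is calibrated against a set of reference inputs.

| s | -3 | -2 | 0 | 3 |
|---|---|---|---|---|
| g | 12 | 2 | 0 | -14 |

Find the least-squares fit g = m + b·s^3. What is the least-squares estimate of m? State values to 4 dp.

From the data, Σ1 = 4, Σs^3 = -8, Σs^3·s^3 = 1522.
Right-hand side: Σg = 0, Σs^3·g = -718.
Normal equations: [[4, -8]; [-8, 1522]]·[m, b]ᵀ = [0, -718]ᵀ.
Eliminating b: 1522·(row 1) − (-8)·(row 2) gives 6024·m = 1522·0 − (-8)·(-718) = -5744, so m = -718/753.
Then b = ((-718) − (-8)·(-718/753))/1522 = -359/753.

m = -0.9535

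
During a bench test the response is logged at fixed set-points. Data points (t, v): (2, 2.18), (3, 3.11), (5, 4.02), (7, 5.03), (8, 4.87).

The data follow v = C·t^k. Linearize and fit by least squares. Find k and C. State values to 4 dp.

k = 0.5902, C = 1.5283

With ln vᵢ as the transformed response and ln tᵢ as the regressor:
AᵀA = [[12.3883, 7.4265]; [7.4265, 5]], rhs = [10.4613, 6.5037]ᵀ  (here Σln t = 7.4265, Σ(ln t)² = 12.3883, Σln v = 6.5037, Σln t·ln v = 10.4613).
Δ = 12.3883·5 − (7.4265)² = 6.7880; k = (10.4613·5 − 7.4265·6.5037)/6.7880 = 0.59017, ln C = (12.3883·6.5037 − 7.4265·10.4613)/6.7880 = 0.42417, so C = exp(0.42417) = 1.52831.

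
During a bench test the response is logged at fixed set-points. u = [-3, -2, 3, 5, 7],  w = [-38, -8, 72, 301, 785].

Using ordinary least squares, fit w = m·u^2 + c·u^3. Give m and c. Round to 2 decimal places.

m = 1.92, c = 2.02

The normal system MᵀM·[m, c]ᵀ = Mᵀw is [[3204, 19900]; [19900, 134796]]·[m, c]ᵀ = [46264, 309914]ᵀ.
Determinant 3204·134796 − 19900² = 35876384.
m = (46264·134796 − 19900·309914)/35876384 = 8614193/4484548; c = (3204·309914 − 19900·46264)/35876384 = 9038857/4484548.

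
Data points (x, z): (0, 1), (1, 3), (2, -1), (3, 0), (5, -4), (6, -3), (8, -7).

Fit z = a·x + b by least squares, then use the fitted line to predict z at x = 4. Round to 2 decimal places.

Compute the Gram sums: Σx·x = 139, Σx = 25, Σ1 = 7.
For Aᵀz: Σx·z = -93, Σz = -11.
Determinant 139·7 − 25² = 348.
a = ((-93)·7 − 25·(-11))/348 = -94/87; b = (139·(-11) − 25·(-93))/348 = 199/87.
At x = 4: ẑ = (-94/87)·(4) + (199/87)·(1) = -59/29.

ẑ = -2.03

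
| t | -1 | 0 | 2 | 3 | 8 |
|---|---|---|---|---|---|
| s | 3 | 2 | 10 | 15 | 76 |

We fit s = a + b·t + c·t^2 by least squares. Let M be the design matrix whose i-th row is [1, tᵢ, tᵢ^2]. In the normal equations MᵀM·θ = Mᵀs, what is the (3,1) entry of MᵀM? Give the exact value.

78

Row 3 ↔ basis t^2, column 1 ↔ basis 1, so (MᵀM)_{3,1} = Σᵢ t^2 = (1)·(1) + (0)·(1) + (4)·(1) + (9)·(1) + (64)·(1) = 78.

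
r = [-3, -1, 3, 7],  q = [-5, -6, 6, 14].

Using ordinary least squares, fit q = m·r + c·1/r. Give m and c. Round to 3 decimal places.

Normal-equation sums: Σr·r = 68, Σr·1/r = 4, Σ1/r·1/r = 548/441.
Moment sums: Σr·q = 137, Σ1/r·q = 35/3.
Normal equations: [[68, 4]; [4, 548/441]]·[m, c]ᵀ = [137, 35/3]ᵀ.
Determinant 68·(548/441) − 4² = 30208/441.
m = (137·(548/441) − 4·(35/3))/(30208/441) = 1703/944; c = (68·(35/3) − 4·137)/(30208/441) = 3381/944.

m = 1.804, c = 3.582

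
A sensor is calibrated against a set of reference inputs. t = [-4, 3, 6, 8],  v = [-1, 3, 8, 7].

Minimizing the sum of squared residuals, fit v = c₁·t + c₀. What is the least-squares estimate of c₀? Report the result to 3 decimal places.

c₀ = 1.825

Entries of AᵀA: Σt·t = 125, Σt = 13, Σ1 = 4.
Right-hand side: Σt·v = 117, Σv = 17.
AᵀA·[c₁, c₀]ᵀ = Aᵀv becomes [[125, 13]; [13, 4]]·[c₁, c₀]ᵀ = [117, 17]ᵀ.
Determinant 125·4 − 13² = 331.
c₁ = (117·4 − 13·17)/331 = 247/331; c₀ = (125·17 − 13·117)/331 = 604/331.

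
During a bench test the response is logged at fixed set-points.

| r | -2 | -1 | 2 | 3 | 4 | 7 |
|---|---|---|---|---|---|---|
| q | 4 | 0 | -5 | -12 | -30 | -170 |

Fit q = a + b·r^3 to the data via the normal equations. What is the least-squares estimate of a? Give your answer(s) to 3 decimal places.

a = 0.249

Forming AᵀA = [[6, 433]; [433, 122603]] and Aᵀq = [-213, -60626]ᵀ gives AᵀA·[a, b]ᵀ = Aᵀq.
Eliminating b: 122603·(row 1) − 433·(row 2) gives 548129·a = 122603·(-213) − 433·(-60626) = 136619, so a = 4711/18901.
Then b = ((-60626) − 433·(4711/18901))/122603 = -9363/18901.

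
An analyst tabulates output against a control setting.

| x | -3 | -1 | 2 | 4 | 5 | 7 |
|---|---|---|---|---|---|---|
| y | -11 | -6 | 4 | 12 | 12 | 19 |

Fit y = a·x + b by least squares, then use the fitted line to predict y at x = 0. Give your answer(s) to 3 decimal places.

Setting ∂/∂a … = 0 gives: 104·a + 14·b = 288;  14·a + 6·b = 30.
Δ = 104·6 − 14² = 428.
a = (288·6 − 14·30)/428 = 327/107; b = (104·30 − 14·288)/428 = -228/107.
At x = 0: ŷ = (327/107)·(0) + (-228/107)·(1) = -228/107.

ŷ = -2.131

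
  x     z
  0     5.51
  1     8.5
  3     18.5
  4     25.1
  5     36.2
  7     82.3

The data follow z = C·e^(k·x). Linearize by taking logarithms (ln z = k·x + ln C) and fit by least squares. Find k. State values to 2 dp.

Linearized form: ln z = k·x + ln C. From the 6 transformed points,
Over the data: Σx = 20.0000, Σ(x)² = 100.0000, Σln z = 17.9867, Σx·ln z = 72.6027.
Normal system: [[100.0000, 20.0000]; [20.0000, 6]]·[k, ln C]ᵀ = [72.6027, 17.9867]ᵀ.
Δ = 100.0000·6 − (20.0000)² = 200.0000; k = (72.6027·6 − 20.0000·17.9867)/200.0000 = 0.37941, ln C = (100.0000·17.9867 − 20.0000·72.6027)/200.0000 = 1.73308.

k = 0.38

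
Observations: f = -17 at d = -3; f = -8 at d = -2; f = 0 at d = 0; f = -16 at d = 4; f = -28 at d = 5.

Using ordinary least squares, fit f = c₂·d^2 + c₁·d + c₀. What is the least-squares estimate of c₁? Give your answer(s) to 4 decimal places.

c₁ = 1.4860

Normal-equation sums: Σd^2·d^2 = 978, Σd^2·d = 154, Σd^2 = 54, Σd·d = 54, Σd = 4, Σ1 = 5.
Moment sums: Σd^2·f = -1141, Σd·f = -137, Σf = -69.
So MᵀM·[c₂, c₁, c₀]ᵀ = Mᵀf: [[978, 154, 54]; [154, 54, 4]; [54, 4, 5]]·[c₂, c₁, c₀]ᵀ = [-1141, -137, -69]ᵀ.
Row-reducing yields c₂ = -203/143, c₁ = 425/286, c₀ = 49/143.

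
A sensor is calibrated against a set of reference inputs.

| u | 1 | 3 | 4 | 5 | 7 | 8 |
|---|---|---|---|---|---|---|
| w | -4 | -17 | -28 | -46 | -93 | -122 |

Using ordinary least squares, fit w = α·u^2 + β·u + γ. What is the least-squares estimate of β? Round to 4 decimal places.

Sums needed: Σu^2·u^2 = 7460, Σu^2·u = 1072, Σu^2 = 164, Σu·u = 164, Σu = 28, Σ1 = 6.
Right-hand side: Σu^2·w = -14120, Σu·w = -2024, Σw = -310.
Normal equations: [[7460, 1072, 164]; [1072, 164, 28]; [164, 28, 6]]·[α, β, γ]ᵀ = [-14120, -2024, -310]ᵀ.
Row-reducing yields α = -419/195, β = 2387/975, γ = -109/25.

β = 2.4482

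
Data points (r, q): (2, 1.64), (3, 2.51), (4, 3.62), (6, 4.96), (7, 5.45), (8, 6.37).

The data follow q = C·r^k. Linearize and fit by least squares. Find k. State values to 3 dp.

k = 0.961

Let Y = ln q. Fitting Y = k·ln r + ln C by least squares:
Σln r = 8.9952, Σ(ln r)² = 14.9303, Σln q = 7.8501, Σln r·ln q = 13.1565.
Equations: 14.9303·k + 8.9952·ln C = 13.1565;  8.9952·k + 6·ln C = 7.8501.
Slope k = (n·Σln r·ln q − Σln r·Σln q)/(n·Σ(ln r)² − (Σln r)²) = (6·13.1565 − 8.9952·7.8501)/8.6686 = 0.96052; ln C = (Σln q − k·Σln r)/n = -0.13166.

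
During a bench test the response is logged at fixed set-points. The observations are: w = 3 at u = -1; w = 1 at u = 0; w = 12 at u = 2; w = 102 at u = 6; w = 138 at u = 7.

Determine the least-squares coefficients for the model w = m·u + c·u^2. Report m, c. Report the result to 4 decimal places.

m = 0.3003, c = 2.7773

Compute the Gram sums: Σu·u = 90, Σu·u^2 = 566, Σu^2·u^2 = 3714.
And Σu·w = 1599, Σu^2·w = 10485.
Normal equations: [[90, 566]; [566, 3714]]·[m, c]ᵀ = [1599, 10485]ᵀ.
Δ = 90·3714 − 566² = 13904.
m = (1599·3714 − 566·10485)/13904 = 261/869; c = (90·10485 − 566·1599)/13904 = 4827/1738.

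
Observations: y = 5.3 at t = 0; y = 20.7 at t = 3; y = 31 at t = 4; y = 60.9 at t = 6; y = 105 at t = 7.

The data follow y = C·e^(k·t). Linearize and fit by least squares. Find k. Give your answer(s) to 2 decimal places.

With ln yᵢ as the transformed response and tᵢ as the regressor:
AᵀA = [[110.0000, 20.0000]; [20.0000, 5]], rhs = [80.0595, 16.8950]ᵀ  (here Σt = 20.0000, Σ(t)² = 110.0000, Σln y = 16.8950, Σt·ln y = 80.0595).
Solving (det = 150.0000): k = 0.41598, ln C = 1.71509.

k = 0.42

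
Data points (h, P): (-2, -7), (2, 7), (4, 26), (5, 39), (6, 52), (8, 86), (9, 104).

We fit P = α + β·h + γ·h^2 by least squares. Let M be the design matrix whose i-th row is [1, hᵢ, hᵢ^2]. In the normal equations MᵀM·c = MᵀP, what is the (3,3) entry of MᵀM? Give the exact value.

Row 3 ↔ basis h^2, column 3 ↔ basis h^2, so (MᵀM)_{3,3} = Σᵢ (h^2)·(h^2) = (4)·(4) + (4)·(4) + (16)·(16) + (25)·(25) + (36)·(36) + (64)·(64) + (81)·(81) = 12866.

12866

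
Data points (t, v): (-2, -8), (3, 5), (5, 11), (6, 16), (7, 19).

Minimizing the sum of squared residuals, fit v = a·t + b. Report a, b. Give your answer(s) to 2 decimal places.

a = 2.98, b = -2.74

Sums needed: Σt·t = 123, Σt = 19, Σ1 = 5.
And Σt·v = 315, Σv = 43.
Δ = 123·5 − 19² = 254.
a = (315·5 − 19·43)/254 = 379/127; b = (123·43 − 19·315)/254 = -348/127.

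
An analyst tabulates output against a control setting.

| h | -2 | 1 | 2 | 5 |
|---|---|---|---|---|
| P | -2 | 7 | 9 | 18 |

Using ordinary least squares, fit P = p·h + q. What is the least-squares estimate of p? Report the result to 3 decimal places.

p = 2.840

Setting ∂/∂p … = 0 gives: 34·p + 6·q = 119;  6·p + 4·q = 32.
Determinant 34·4 − 6² = 100.
p = (119·4 − 6·32)/100 = 71/25; q = (34·32 − 6·119)/100 = 187/50.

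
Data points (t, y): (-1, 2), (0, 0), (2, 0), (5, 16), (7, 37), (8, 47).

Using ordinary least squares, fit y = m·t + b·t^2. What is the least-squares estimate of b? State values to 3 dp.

AᵀA·[m, b]ᵀ = Aᵀy reads: 143·m + 987·b = 713;  987·m + 7139·b = 5223.
Eliminating b: 7139·(row 1) − 987·(row 2) gives 46708·m = 7139·713 − 987·5223 = -64994, so m = -32497/23354.
Then b = (5223 − 987·(-32497/23354))/7139 = 21579/23354.

b = 0.924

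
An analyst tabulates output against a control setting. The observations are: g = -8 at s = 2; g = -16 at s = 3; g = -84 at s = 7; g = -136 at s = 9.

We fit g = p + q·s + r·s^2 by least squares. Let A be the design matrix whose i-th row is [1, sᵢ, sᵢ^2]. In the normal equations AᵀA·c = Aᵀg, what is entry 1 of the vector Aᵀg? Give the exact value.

-244

Entry 1 ↔ basis 1, so (Aᵀg)_{1} = Σᵢ gᵢ = (1)·(-8) + (1)·(-16) + (1)·(-84) + (1)·(-136) = -244.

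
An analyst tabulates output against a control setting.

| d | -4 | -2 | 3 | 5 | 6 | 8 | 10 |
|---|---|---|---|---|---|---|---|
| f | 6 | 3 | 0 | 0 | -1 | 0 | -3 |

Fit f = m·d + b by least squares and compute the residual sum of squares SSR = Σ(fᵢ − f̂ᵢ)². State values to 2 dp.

SSR = 6.00

Compute the Gram sums: Σd·d = 254, Σd = 26, Σ1 = 7.
Right-hand side: Σd·f = -66, Σf = 5.
Eliminating b: 7·(row 1) − 26·(row 2) gives 1102·m = 7·(-66) − 26·5 = -592, so m = -296/551.
Then b = (5 − 26·(-296/551))/7 = 1493/551.
Residuals: 629/551, -432/551, -605/551, -13/551, -268/551, 875/551, -186/551; SSR = 3304/551.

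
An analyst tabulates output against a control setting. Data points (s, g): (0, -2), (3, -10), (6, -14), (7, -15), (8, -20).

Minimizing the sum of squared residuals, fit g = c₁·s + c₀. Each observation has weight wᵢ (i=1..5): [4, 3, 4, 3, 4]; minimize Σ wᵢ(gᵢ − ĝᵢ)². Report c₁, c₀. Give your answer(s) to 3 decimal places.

c₁ = -2.052, c₀ = -2.364

From the data, Σwᵢ·s·s = 574, Σwᵢ·s = 86, Σwᵢ·1 = 18.
For AᵀWg: Σwᵢ·s·g = -1381, Σwᵢ·g = -219.
So AᵀWA·[c₁, c₀]ᵀ = AᵀWg: [[574, 86]; [86, 18]]·[c₁, c₀]ᵀ = [-1381, -219]ᵀ.
Δ = 574·18 − 86² = 2936.
c₁ = ((-1381)·18 − 86·(-219))/2936 = -753/367; c₀ = (574·(-219) − 86·(-1381))/2936 = -1735/734.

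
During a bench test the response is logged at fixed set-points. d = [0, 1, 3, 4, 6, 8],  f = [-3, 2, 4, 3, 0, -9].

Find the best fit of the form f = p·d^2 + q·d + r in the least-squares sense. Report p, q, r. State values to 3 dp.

p = -0.586, q = 3.858, r = -2.334

Sums needed: Σd^2·d^2 = 5730, Σd^2·d = 820, Σd^2 = 126, Σd·d = 126, Σd = 22, Σ1 = 6.
Right-hand side: Σd^2·f = -490, Σd·f = -46, Σf = -3.
Normal equations: [[5730, 820, 126]; [820, 126, 22]; [126, 22, 6]]·[p, q, r]ᵀ = [-490, -46, -3]ᵀ.
Solving the 3×3 system (Gaussian elimination) gives p = -10241/17466, q = 22463/5822, r = -40765/17466.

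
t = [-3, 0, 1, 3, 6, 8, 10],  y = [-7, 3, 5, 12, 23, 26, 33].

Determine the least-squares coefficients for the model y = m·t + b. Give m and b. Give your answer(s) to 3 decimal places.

m = 3.074, b = 2.594

The normal equations are: 219·m + 25·b = 738;  25·m + 7·b = 95.
Δ = 219·7 − 25² = 908.
m = (738·7 − 25·95)/908 = 2791/908; b = (219·95 − 25·738)/908 = 2355/908.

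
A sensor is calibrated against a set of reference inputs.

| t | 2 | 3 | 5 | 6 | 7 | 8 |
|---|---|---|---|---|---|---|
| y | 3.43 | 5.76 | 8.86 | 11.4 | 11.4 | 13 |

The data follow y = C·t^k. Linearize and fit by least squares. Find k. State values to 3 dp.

k = 0.950

Let Y = ln y. Fitting Y = k·ln t + ln C by least squares:
Sums: Σln t = 9.2183, Σ(ln t)² = 15.5987, Σln y = 12.5972, Σln t·ln y = 20.7187.
Normal system: [[15.5987, 9.2183]; [9.2183, 6]]·[k, ln C]ᵀ = [20.7187, 12.5972]ᵀ.
Slope k = (n·Σln t·ln y − Σln t·Σln y)/(n·Σ(ln t)² − (Σln t)²) = (6·20.7187 − 9.2183·12.5972)/8.6152 = 0.95032; ln C = (Σln y − k·Σln t)/n = 0.63948.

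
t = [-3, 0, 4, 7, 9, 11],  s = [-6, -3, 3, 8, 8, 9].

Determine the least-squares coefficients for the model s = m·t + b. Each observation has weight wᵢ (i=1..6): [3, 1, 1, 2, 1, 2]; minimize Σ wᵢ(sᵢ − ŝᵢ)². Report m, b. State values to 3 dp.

Entries of AᵀWA: Σwᵢ·t·t = 464, Σwᵢ·t = 40, Σwᵢ·1 = 10.
Right-hand side: Σwᵢ·t·s = 448, Σwᵢ·s = 24.
Determinant 464·10 − 40² = 3040.
m = (448·10 − 40·24)/3040 = 22/19; b = (464·24 − 40·448)/3040 = -212/95.

m = 1.158, b = -2.232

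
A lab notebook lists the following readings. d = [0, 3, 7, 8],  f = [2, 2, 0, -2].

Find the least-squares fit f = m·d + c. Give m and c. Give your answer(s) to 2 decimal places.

Forming AᵀA = [[122, 18]; [18, 4]] and Aᵀf = [-10, 2]ᵀ gives AᵀA·[m, c]ᵀ = Aᵀf.
Eliminating c: 4·(row 1) − 18·(row 2) gives 164·m = 4·(-10) − 18·2 = -76, so m = -19/41.
Then c = (2 − 18·(-19/41))/4 = 106/41.

m = -0.46, c = 2.59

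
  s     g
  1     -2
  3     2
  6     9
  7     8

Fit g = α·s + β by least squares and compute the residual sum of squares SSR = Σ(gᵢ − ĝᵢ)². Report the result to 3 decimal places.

With design matrix X, XᵀX = [[95, 17]; [17, 4]] and Xᵀg = [114, 17]ᵀ.
Δ = 95·4 − 17² = 91.
α = (114·4 − 17·17)/91 = 167/91; β = (95·17 − 17·114)/91 = -323/91.
Residuals: -2/7, 4/91, 20/13, -118/91; SSR = 376/91.

SSR = 4.132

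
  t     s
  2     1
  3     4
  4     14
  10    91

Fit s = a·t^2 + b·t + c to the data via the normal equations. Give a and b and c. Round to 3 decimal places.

a = 0.830, b = 1.391, c = -5.875

Sums needed: Σt^2·t^2 = 10353, Σt^2·t = 1099, Σt^2 = 129, Σt·t = 129, Σt = 19, Σ1 = 4.
Moment sums: Σt^2·s = 9364, Σt·s = 980, Σs = 110.
AᵀA·[a, b, c]ᵀ = Aᵀs becomes [[10353, 1099, 129]; [1099, 129, 19]; [129, 19, 4]]·[a, b, c]ᵀ = [9364, 980, 110]ᵀ.
Solving the 3×3 system (Gaussian elimination) gives a = 293/353, b = 491/353, c = -2074/353.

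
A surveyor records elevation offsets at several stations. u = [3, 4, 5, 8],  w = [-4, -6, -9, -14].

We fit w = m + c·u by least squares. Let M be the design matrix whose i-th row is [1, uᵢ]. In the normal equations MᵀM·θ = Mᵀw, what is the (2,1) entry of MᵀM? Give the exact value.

Row 2 ↔ basis u, column 1 ↔ basis 1, so (MᵀM)_{2,1} = Σᵢ u = (3)·(1) + (4)·(1) + (5)·(1) + (8)·(1) = 20.

20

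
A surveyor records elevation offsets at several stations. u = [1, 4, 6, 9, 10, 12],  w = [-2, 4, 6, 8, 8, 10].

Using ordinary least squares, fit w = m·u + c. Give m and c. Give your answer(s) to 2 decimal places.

With design matrix X, XᵀX = [[378, 42]; [42, 6]] and Xᵀw = [322, 34]ᵀ.
Eliminating c: 6·(row 1) − 42·(row 2) gives 504·m = 6·322 − 42·34 = 504, so m = 1.
Then c = (34 − 42·1)/6 = -4/3.

m = 1.00, c = -1.33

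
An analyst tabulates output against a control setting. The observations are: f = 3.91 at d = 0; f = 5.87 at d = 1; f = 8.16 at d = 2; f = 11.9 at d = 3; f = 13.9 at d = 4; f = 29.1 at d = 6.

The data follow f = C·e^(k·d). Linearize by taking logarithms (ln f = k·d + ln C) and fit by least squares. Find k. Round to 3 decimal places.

k = 0.325

Taking logs, ln f = k·d + ln C, so regress ln f on d.
AᵀA = [[66.0000, 16.0000]; [16.0000, 6]], rhs = [44.1499, 13.7118]ᵀ  (here Σd = 16.0000, Σ(d)² = 66.0000, Σln f = 13.7118, Σd·ln f = 44.1499).
Slope k = (n·Σd·ln f − Σd·Σln f)/(n·Σ(d)² − (Σd)²) = (6·44.1499 − 16.0000·13.7118)/140.0000 = 0.32508; ln C = (Σln f − k·Σd)/n = 1.41843.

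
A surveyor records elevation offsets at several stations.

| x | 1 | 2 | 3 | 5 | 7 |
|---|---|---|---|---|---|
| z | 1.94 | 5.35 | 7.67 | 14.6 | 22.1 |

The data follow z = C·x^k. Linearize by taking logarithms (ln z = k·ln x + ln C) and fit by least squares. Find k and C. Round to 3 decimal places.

k = 1.228, C = 2.049

Linearized form: ln z = k·ln x + ln C. From the 5 transformed points,
Over the data: Σln x = 5.3471, Σ(ln x)² = 8.0643, Σln z = 10.1537, Σln x·ln z = 13.7393.
Normal system: [[8.0643, 5.3471]; [5.3471, 5]]·[k, ln C]ᵀ = [13.7393, 10.1537]ᵀ.
Solving (det = 11.7297): k = 1.22797, ln C = 0.71752, so C = exp(0.71752) = 2.04934.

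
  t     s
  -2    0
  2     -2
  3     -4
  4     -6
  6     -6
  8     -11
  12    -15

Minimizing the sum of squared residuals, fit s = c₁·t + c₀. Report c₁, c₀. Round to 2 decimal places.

Setting ∂/∂c₁ … = 0 gives: 277·c₁ + 33·c₀ = -344;  33·c₁ + 7·c₀ = -44.
Eliminating c₀: 7·(row 1) − 33·(row 2) gives 850·c₁ = 7·(-344) − 33·(-44) = -956, so c₁ = -478/425.
Then c₀ = ((-44) − 33·(-478/425))/7 = -418/425.

c₁ = -1.12, c₀ = -0.98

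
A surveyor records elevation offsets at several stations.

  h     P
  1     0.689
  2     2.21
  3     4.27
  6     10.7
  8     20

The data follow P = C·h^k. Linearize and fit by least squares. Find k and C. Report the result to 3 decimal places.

k = 1.575, C = 0.714

Let Y = ln P. Fitting Y = k·ln h + ln C by least squares:
Σln h = 5.6630, Σ(ln h)² = 9.2219, Σln P = 7.2381, Σln h·ln P = 12.6208.
Equations: 9.2219·k + 5.6630·ln C = 12.6208;  5.6630·k + 5·ln C = 7.2381.
Δ = 9.2219·5 − (5.6630)² = 14.0403; k = (12.6208·5 − 5.6630·7.2381)/14.0403 = 1.57511, ln C = (9.2219·7.2381 − 5.6630·12.6208)/14.0403 = -0.33634, so C = exp(-0.33634) = 0.71438.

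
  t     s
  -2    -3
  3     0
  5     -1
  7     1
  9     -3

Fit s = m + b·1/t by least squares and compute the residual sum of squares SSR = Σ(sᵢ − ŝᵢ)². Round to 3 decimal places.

The normal equations are: 5·m + (181/630)·b = -6;  (181/630)·m + (172201/396900)·b = 233/210.
det = 5·(172201/396900) − (181/630)² = 207061/99225.
m = ((-6)·(172201/396900) − (181/630)·(233/210))/(207061/99225) = -1159725/828244; b = (5·(233/210) − (181/630)·(-6))/(207061/99225) = 1443015/414122.
Residuals: 29502/207061, 197715/828244, -245725/828244, 1575679/828244, -1645677/828244; SSR = 6404411/828244.

SSR = 7.733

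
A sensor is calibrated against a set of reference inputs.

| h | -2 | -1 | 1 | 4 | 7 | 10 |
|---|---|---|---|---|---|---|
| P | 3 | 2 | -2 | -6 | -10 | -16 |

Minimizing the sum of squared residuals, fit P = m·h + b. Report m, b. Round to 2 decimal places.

m = -1.55, b = 0.09

Forming XᵀX = [[171, 19]; [19, 6]] and XᵀP = [-264, -29]ᵀ gives XᵀX·[m, b]ᵀ = XᵀP.
Determinant 171·6 − 19² = 665.
m = ((-264)·6 − 19·(-29))/665 = -1033/665; b = (171·(-29) − 19·(-264))/665 = 3/35.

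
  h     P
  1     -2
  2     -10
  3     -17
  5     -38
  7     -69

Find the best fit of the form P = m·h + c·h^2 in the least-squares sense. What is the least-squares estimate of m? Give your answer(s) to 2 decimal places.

m = -2.36

Compute the Gram sums: Σh·h = 88, Σh·h^2 = 504, Σh^2·h^2 = 3124.
And Σh·P = -746, Σh^2·P = -4526.
AᵀA·[m, c]ᵀ = AᵀP becomes [[88, 504]; [504, 3124]]·[m, c]ᵀ = [-746, -4526]ᵀ.
Δ = 88·3124 − 504² = 20896.
m = ((-746)·3124 − 504·(-4526))/20896 = -6175/2612; c = (88·(-4526) − 504·(-746))/20896 = -697/653.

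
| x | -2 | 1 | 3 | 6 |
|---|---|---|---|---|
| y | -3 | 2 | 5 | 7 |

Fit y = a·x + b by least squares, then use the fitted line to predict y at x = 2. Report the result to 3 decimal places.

Entries of MᵀM: Σx·x = 50, Σx = 8, Σ1 = 4.
For Mᵀy: Σx·y = 65, Σy = 11.
Eliminating b: 4·(row 1) − 8·(row 2) gives 136·a = 4·65 − 8·11 = 172, so a = 43/34.
Then b = (11 − 8·(43/34))/4 = 15/68.
At x = 2: ŷ = (43/34)·(2) + (15/68)·(1) = 11/4.

ŷ = 2.750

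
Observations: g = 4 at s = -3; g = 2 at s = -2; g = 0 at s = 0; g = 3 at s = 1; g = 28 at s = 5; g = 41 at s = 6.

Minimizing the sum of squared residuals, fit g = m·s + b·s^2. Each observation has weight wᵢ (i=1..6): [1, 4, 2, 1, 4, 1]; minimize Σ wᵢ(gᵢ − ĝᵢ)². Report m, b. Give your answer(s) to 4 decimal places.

Setting ∂/∂m … = 0 gives: 162·m + 658·b = 781;  658·m + 3942·b = 4347.
(Σwᵢ·s·s = 162, Σwᵢ·s·s^2 = 658, Σwᵢ·s^2·s^2 = 3942, Σwᵢ·s·g = 781, Σwᵢ·s^2·g = 4347.)
Determinant 162·3942 − 658² = 205640.
m = (781·3942 − 658·4347)/205640 = 27297/25705; b = (162·4347 − 658·781)/205640 = 47579/51410.

m = 1.0619, b = 0.9255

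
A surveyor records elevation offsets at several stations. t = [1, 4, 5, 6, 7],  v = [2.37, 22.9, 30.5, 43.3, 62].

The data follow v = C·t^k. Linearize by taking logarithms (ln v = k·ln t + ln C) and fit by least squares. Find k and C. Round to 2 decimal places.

k = 1.64, C = 2.34

Let Y = ln v. Fitting Y = k·ln t + ln C by least squares:
Σln t = 6.7334, Σ(ln t)² = 11.5091, Σln v = 15.3070, Σln t·ln v = 24.6240.
Equations: 11.5091·k + 6.7334·ln C = 24.6240;  6.7334·k + 5·ln C = 15.3070.
Δ = 11.5091·5 − (6.7334)² = 12.2067; k = (24.6240·5 − 6.7334·15.3070)/12.2067 = 1.64265, ln C = (11.5091·15.3070 − 6.7334·24.6240)/12.2067 = 0.84928, so C = exp(0.84928) = 2.33796.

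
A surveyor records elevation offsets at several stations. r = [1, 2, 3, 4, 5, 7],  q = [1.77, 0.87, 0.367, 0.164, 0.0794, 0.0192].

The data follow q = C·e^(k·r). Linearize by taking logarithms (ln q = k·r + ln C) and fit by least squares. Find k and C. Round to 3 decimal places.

k = -0.762, C = 3.730

Taking logs, ln q = k·r + ln C, so regress ln q on r.
Σr = 22.0000, Σ(r)² = 104.0000, Σln q = -8.8647, Σr·ln q = -50.2825.
Normal system: [[104.0000, 22.0000]; [22.0000, 6]]·[k, ln C]ᵀ = [-50.2825, -8.8647]ᵀ.
Slope k = (n·Σr·ln q − Σr·Σln q)/(n·Σ(r)² − (Σr)²) = (6·-50.2825 − 22.0000·-8.8647)/140.0000 = -0.76194; ln C = (Σln q − k·Σr)/n = 1.31635, so C = exp(1.31635) = 3.72979.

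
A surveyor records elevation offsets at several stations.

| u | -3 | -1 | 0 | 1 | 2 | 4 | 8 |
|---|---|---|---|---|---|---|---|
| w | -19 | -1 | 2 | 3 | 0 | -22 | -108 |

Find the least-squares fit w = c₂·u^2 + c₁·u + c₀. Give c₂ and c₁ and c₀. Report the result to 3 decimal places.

Entries of MᵀM: Σu^2·u^2 = 4451, Σu^2·u = 557, Σu^2 = 95, Σu·u = 95, Σu = 11, Σ1 = 7.
Right-hand side: Σu^2·w = -7433, Σu·w = -891, Σw = -145.
Inverting the 3×3 Gram matrix, [c₂, c₁, c₀]ᵀ = [-270107/139089, 230210/139089, 140950/46363]ᵀ.

c₂ = -1.942, c₁ = 1.655, c₀ = 3.040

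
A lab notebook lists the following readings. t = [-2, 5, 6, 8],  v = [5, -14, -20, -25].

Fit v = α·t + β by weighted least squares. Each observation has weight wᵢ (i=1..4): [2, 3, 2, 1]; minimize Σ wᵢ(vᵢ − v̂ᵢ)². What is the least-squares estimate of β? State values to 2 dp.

The normal system XᵀWX·[α, β]ᵀ = XᵀWv is [[219, 31]; [31, 8]]·[α, β]ᵀ = [-670, -97]ᵀ.
Determinant 219·8 − 31² = 791.
α = ((-670)·8 − 31·(-97))/791 = -2353/791; β = (219·(-97) − 31·(-670))/791 = -473/791.

β = -0.60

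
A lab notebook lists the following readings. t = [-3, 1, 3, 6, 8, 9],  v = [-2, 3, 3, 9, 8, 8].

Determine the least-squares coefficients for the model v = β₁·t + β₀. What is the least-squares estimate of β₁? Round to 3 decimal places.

β₁ = 0.885

From the data, Σt·t = 200, Σt = 24, Σ1 = 6.
Right-hand side: Σt·v = 208, Σv = 29.
Normal equations: [[200, 24]; [24, 6]]·[β₁, β₀]ᵀ = [208, 29]ᵀ.
Eliminating β₀: 6·(row 1) − 24·(row 2) gives 624·β₁ = 6·208 − 24·29 = 552, so β₁ = 23/26.
Then β₀ = (29 − 24·(23/26))/6 = 101/78.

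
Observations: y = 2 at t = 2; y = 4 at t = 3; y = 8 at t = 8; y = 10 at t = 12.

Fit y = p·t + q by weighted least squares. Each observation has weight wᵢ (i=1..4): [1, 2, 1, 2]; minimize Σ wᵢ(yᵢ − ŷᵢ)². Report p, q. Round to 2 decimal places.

p = 0.73, q = 1.45

Setting ∂/∂p … = 0 gives: 374·p + 40·q = 332;  40·p + 6·q = 38.
Eliminating q: 6·(row 1) − 40·(row 2) gives 644·p = 6·332 − 40·38 = 472, so p = 118/161.
Then q = (38 − 40·(118/161))/6 = 233/161.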